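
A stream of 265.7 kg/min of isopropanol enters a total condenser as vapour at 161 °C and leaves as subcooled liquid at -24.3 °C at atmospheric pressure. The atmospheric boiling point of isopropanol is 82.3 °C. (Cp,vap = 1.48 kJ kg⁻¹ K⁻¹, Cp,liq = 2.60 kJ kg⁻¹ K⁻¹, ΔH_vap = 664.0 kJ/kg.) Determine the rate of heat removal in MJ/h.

vapour 161→82.3 °C: -116.48 kJ/kg
condensation at 82.3 °C: -664 kJ/kg
liquid 82.3→-24.3 °C: -277.16 kJ/kg
Δh = -116.48 + -664 + -277.16 = -1057.6 kJ/kg
Q = ṁ·Δh = 265.7 kg/min × -1057.6 kJ/kg = -281010 kJ/min
|Q| = 4683.6 kW = 16861 MJ/h

Q_c = 16900 MJ/h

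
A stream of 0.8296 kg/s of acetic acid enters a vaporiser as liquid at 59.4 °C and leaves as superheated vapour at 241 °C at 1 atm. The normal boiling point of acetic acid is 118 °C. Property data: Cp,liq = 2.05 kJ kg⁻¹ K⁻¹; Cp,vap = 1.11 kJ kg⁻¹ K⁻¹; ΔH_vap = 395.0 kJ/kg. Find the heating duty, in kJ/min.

liquid 59.4→118 °C: 120.13 kJ/kg
vaporisation at 118 °C: 395 kJ/kg
vapour 118→241 °C: 136.53 kJ/kg
Δh = 120.13 + 395 + 136.53 = 651.66 kJ/kg
Q = ṁ·Δh = 0.8296 kg/s × 651.66 kJ/kg = 540.62 kJ/s
|Q| = 540.62 kW = 32437 kJ/min

Q = 32400 kJ/min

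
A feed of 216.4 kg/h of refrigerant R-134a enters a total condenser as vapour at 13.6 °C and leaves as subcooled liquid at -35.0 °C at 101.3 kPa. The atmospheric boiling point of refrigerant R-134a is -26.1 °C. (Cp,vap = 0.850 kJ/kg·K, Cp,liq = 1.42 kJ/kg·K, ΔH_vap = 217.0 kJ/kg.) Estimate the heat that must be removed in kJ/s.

vapour 13.6→-26.1 °C: -33.745 kJ/kg
condensation at -26.1 °C: -217 kJ/kg
liquid -26.1→-35.0 °C: -12.638 kJ/kg
Δh = -33.745 + -217 + -12.638 = -263.38 kJ/kg
Q = ṁ·Δh = 216.4 kg/h × -263.38 kJ/kg = -56996 kJ/h
|Q| = 15.832 kW

Q_c = 15.8 kJ/s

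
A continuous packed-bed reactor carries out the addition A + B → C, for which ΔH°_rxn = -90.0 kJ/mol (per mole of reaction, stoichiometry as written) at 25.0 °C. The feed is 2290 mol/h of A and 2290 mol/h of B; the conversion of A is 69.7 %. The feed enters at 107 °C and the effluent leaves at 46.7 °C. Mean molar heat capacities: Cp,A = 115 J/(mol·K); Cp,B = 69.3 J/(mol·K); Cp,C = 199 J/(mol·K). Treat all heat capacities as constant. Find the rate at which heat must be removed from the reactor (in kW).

Q_out = 46.8 kW

Extent of reaction ξ = 0.697 × 2290 = 1596.1 mol/h
Reaction term: ξ·ΔH°_rxn = 1596.1 × -90.0 = -143650 kJ/h
Sensible, feed 107→25 °C: -34608 kJ/h
Outlet flows (mol/h): A 693.87, B 693.87, C 1596.1
Sensible, products 25→46.7 °C: 9667.6 kJ/h
Q = ΔH = -168590 kJ/h = -46.831 kW
Heat removed = 46.831 kW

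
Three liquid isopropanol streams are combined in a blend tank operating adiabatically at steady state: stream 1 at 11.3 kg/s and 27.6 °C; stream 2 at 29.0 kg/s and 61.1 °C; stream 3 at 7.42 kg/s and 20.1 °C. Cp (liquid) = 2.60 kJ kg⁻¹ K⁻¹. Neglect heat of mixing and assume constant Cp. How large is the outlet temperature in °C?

T_out = 46.8 °C

Adiabatic, steady state ⇒ Σ ṁᵢCp,ᵢ(T_out − Tᵢ) = 0
T_out = Σ ṁᵢCp,ᵢTᵢ / Σ ṁᵢCp,ᵢ
      = 5805.6 / 124.07 = 46.792 °C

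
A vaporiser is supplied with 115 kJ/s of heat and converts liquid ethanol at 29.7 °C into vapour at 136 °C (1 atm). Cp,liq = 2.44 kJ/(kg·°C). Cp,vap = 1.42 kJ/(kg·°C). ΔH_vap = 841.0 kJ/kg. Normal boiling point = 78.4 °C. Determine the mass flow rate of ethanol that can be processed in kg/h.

ṁ = 397 kg/h

Δh = 2.44×(78.4−29.7) + 841.0 + 1.42×(136−78.4) = 1041.6 kJ/kg
Q = 115 kJ/s = 115 kJ/s = 414000 kJ/h
ṁ = Q/Δh = 414000 / 1041.6 = 397.46 kg/h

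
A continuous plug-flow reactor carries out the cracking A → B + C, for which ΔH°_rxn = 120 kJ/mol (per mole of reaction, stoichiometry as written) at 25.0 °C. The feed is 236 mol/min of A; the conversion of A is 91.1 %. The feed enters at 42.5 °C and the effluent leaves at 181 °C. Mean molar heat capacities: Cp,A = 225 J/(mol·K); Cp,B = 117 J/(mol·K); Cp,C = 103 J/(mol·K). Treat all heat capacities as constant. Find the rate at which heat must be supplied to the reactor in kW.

Extent of reaction ξ = 0.911 × 236 = 215 mol/min
Reaction term: ξ·ΔH°_rxn = 215 × 120 = 25800 kJ/min
Sensible, feed 42.5→25 °C: -929.25 kJ/min
Outlet flows (mol/min): A 21.004, B 215, C 215
Sensible, products 25→181 °C: 8115.9 kJ/min
Q = ΔH = 32986 kJ/min = 549.77 kW
Heat supplied = 549.77 kW

Q_in = 550 kW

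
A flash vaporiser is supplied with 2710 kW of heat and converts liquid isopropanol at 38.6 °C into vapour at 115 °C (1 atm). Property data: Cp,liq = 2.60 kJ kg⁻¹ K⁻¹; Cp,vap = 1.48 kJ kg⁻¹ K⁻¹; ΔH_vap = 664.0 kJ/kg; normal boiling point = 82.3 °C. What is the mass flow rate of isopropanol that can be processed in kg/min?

Δh = 2.60×(82.3−38.6) + 664.0 + 1.48×(115−82.3) = 826.02 kJ/kg
Q = 2710 kW = 2710 kJ/s = 162600 kJ/min
ṁ = Q/Δh = 162600 / 826.02 = 196.85 kg/min

ṁ = 197 kg/min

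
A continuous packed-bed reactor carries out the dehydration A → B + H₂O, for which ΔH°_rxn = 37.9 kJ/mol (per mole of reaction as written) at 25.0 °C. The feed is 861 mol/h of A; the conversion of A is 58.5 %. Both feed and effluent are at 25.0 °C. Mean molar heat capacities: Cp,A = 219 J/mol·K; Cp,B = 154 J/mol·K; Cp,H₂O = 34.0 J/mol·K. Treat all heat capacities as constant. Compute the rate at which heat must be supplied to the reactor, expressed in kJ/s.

Q_in = 5.30 kJ/s

Extent of reaction ξ = 0.585 × 861 = 503.68 mol/h
Reaction term: ξ·ΔH°_rxn = 503.68 × 37.9 = 19090 kJ/h
Q = ΔH = 19090 kJ/h = 5.3027 kW
Heat supplied = 5.3027 kJ/s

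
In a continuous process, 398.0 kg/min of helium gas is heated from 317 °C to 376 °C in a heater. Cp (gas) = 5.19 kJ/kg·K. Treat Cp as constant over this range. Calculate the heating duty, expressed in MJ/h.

Q = ṁ·Cp·ΔT = 398.0 × 5.19 × (376 − 317) = 121870 kJ/min
Converting: 121870 / 60 s = 2031.2 kW
Heating duty = 7312.3 MJ/h

Q = 7310 MJ/h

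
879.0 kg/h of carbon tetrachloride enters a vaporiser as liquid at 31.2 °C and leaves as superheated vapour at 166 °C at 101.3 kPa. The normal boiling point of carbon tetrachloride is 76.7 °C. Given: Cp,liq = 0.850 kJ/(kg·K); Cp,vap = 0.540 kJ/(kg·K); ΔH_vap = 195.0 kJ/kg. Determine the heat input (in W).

Q = 68800 W

liquid 31.2→76.7 °C: 38.675 kJ/kg
vaporisation at 76.7 °C: 195 kJ/kg
vapour 76.7→166 °C: 48.222 kJ/kg
Δh = 38.675 + 195 + 48.222 = 281.9 kJ/kg
Q = ṁ·Δh = 879.0 kg/h × 281.9 kJ/kg = 247790 kJ/h
|Q| = 68.83 kW = 68830 W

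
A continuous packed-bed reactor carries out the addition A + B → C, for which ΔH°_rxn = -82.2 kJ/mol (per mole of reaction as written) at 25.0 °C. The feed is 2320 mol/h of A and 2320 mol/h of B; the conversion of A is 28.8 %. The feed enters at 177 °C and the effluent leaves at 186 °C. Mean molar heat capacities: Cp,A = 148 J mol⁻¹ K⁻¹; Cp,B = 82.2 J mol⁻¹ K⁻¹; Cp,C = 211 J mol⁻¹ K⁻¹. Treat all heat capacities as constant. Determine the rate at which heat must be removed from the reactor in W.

Q_out = 14500 W

Extent of reaction ξ = 0.288 × 2320 = 668.16 mol/h
Reaction term: ξ·ΔH°_rxn = 668.16 × -82.2 = -54923 kJ/h
Sensible, feed 177→25 °C: -81178 kJ/h
Outlet flows (mol/h): A 1651.8, B 1651.8, C 668.16
Sensible, products 25→186 °C: 83919 kJ/h
Q = ΔH = -52182 kJ/h = -14.495 kW
Heat removed = 14495 W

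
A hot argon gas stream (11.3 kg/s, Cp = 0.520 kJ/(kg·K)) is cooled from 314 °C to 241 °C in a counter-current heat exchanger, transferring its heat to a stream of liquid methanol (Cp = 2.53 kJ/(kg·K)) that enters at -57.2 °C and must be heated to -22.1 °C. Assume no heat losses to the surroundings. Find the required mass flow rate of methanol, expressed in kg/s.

Heat released by hot stream: Q = 11.3 × 0.520 × (314 − 241) = 428.95 kJ/s
Energy balance on cold side (adiabatic exchanger): Q = ṁ_c·Cp_c·(T_c,out − T_c,in)
ṁ_c = 428.95 / [2.53 × (-22.1 − -57.2)] = 4.8303 kg/s

ṁ_c = 4.83 kg/s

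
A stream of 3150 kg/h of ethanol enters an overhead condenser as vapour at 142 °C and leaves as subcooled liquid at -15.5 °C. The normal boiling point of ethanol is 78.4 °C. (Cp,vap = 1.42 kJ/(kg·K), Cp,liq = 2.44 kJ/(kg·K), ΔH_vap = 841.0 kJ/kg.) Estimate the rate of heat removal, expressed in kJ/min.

vapour 142→78.4 °C: -90.312 kJ/kg
condensation at 78.4 °C: -841 kJ/kg
liquid 78.4→-15.5 °C: -229.12 kJ/kg
Δh = -90.312 + -841 + -229.12 = -1160.4 kJ/kg
Q = ṁ·Δh = 3150 kg/h × -1160.4 kJ/kg = -3.6553e+06 kJ/h
|Q| = 1015.4 kW = 60922 kJ/min

Q_c = 60900 kJ/min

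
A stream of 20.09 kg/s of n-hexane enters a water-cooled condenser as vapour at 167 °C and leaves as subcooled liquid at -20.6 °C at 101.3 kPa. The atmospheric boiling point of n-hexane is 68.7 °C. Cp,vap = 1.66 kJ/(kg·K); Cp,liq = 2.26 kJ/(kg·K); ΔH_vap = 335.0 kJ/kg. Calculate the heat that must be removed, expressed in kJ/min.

vapour 167→68.7 °C: -163.18 kJ/kg
condensation at 68.7 °C: -335 kJ/kg
liquid 68.7→-20.6 °C: -201.82 kJ/kg
Δh = -163.18 + -335 + -201.82 = -700 kJ/kg
Q = ṁ·Δh = 20.09 kg/s × -700 kJ/kg = -14063 kJ/s
|Q| = 14063 kW = 843780 kJ/min

Q_c = 844000 kJ/min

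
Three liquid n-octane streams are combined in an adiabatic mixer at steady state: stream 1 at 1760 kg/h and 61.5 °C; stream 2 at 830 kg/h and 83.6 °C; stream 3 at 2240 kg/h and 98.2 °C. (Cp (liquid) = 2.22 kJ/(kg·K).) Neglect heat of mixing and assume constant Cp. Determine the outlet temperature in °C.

T_out = 82.3 °C

Energy balance with Q = 0: Σ ṁᵢCp,ᵢ(T_out − Tᵢ) = 0
T_out = Σ ṁᵢCp,ᵢTᵢ / Σ ṁᵢCp,ᵢ
      = 882660 / 10723 = 82.318 °C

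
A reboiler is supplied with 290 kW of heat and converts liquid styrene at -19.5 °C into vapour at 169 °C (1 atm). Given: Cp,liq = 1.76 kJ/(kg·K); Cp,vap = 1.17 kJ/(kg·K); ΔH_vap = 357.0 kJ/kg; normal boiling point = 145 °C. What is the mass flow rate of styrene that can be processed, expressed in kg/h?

Δh = 1.76×(145−-19.5) + 357.0 + 1.17×(169−145) = 674.6 kJ/kg
Q = 290 kW = 290 kJ/s = 1.044e+06 kJ/h
ṁ = Q/Δh = 1.044e+06 / 674.6 = 1547.6 kg/h

ṁ = 1550 kg/h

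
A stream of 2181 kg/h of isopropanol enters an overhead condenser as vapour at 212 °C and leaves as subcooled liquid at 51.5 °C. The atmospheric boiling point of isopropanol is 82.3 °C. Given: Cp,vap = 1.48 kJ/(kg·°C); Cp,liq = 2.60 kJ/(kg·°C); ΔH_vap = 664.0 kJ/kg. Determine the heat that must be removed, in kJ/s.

vapour 212→82.3 °C: -191.96 kJ/kg
condensation at 82.3 °C: -664 kJ/kg
liquid 82.3→51.5 °C: -80.08 kJ/kg
Δh = -191.96 + -664 + -80.08 = -936.04 kJ/kg
Q = ṁ·Δh = 2181 kg/h × -936.04 kJ/kg = -2.0415e+06 kJ/h
|Q| = 567.08 kW

Q_c = 567 kJ/s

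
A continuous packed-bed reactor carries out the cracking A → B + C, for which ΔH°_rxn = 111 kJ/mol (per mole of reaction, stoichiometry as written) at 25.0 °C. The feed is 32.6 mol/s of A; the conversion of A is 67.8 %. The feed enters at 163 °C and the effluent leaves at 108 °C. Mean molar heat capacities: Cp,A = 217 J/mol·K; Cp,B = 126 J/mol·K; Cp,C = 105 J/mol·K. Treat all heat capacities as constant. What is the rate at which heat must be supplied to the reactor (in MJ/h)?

Q_in = 7520 MJ/h

Extent of reaction ξ = 0.678 × 32.6 = 22.103 mol/s
Reaction term: ξ·ΔH°_rxn = 22.103 × 111 = 2453.4 kJ/s
Sensible, feed 163→25 °C: -976.24 kJ/s
Outlet flows (mol/s): A 10.497, B 22.103, C 22.103
Sensible, products 25→108 °C: 612.84 kJ/s
Q = ΔH = 2090 kJ/s = 2090 kW
Heat supplied = 7524 MJ/h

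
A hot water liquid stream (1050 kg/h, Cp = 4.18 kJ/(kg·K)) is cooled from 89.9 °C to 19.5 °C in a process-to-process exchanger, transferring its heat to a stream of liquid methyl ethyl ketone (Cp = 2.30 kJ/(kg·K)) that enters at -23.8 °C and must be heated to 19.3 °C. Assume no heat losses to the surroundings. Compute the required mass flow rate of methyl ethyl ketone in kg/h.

ṁ_c = 3120 kg/h

Heat released by hot stream: Q = 1050 × 4.18 × (89.9 − 19.5) = 308990 kJ/h
Energy balance on cold side (adiabatic exchanger): Q = ṁ_c·Cp_c·(T_c,out − T_c,in)
ṁ_c = 308990 / [2.30 × (19.3 − -23.8)] = 3117 kg/h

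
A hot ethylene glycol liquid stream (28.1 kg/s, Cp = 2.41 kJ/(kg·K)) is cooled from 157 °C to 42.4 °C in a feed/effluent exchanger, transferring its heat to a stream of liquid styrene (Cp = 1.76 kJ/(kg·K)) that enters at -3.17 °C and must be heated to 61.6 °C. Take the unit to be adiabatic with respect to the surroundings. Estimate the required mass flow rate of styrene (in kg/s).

ṁ_c = 68.1 kg/s

Heat released by hot stream: Q = 28.1 × 2.41 × (157 − 42.4) = 7760.8 kJ/s
Energy balance on cold side (adiabatic exchanger): Q = ṁ_c·Cp_c·(T_c,out − T_c,in)
ṁ_c = 7760.8 / [1.76 × (61.6 − -3.17)] = 68.08 kg/s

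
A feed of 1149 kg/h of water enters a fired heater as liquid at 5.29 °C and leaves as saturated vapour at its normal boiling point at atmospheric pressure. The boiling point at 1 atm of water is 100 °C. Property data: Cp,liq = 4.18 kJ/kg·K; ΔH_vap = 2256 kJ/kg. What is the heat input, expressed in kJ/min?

liquid 5.29→100 °C: 395.89 kJ/kg
vaporisation at 100 °C: 2256 kJ/kg
Δh = 395.89 + 2256 = 2651.9 kJ/kg
Q = ṁ·Δh = 1149 kg/h × 2651.9 kJ/kg = 3.047e+06 kJ/h
|Q| = 846.39 kW = 50784 kJ/min

Q = 50800 kJ/min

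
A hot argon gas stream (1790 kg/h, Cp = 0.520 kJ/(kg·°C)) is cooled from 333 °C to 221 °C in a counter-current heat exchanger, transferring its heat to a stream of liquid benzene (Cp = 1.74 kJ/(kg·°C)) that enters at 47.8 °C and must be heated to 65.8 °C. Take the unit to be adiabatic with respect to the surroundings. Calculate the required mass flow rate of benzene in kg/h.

Heat released by hot stream: Q = 1790 × 0.520 × (333 − 221) = 104250 kJ/h
Energy balance on cold side (adiabatic exchanger): Q = ṁ_c·Cp_c·(T_c,out − T_c,in)
ṁ_c = 104250 / [1.74 × (65.8 − 47.8)] = 3328.5 kg/h

ṁ_c = 3330 kg/h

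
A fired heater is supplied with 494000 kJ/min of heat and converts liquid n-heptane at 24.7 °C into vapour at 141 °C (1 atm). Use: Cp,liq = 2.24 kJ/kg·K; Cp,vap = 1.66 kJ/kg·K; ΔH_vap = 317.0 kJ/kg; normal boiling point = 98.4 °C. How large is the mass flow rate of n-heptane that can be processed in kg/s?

ṁ = 14.9 kg/s

Δh = 2.24×(98.4−24.7) + 317.0 + 1.66×(141−98.4) = 552.8 kJ/kg
Q = 494000 kJ/min = 8233.3 kJ/s = 8233.3 kJ/s
ṁ = Q/Δh = 8233.3 / 552.8 = 14.894 kg/s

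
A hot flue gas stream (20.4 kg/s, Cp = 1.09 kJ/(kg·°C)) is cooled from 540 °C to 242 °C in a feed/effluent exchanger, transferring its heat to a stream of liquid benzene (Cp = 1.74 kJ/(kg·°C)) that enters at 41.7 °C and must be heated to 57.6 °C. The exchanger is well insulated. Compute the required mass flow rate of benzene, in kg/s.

Heat released by hot stream: Q = 20.4 × 1.09 × (540 − 242) = 6626.3 kJ/s
Energy balance on cold side (adiabatic exchanger): Q = ṁ_c·Cp_c·(T_c,out − T_c,in)
ṁ_c = 6626.3 / [1.74 × (57.6 − 41.7)] = 239.51 kg/s

ṁ_c = 240 kg/s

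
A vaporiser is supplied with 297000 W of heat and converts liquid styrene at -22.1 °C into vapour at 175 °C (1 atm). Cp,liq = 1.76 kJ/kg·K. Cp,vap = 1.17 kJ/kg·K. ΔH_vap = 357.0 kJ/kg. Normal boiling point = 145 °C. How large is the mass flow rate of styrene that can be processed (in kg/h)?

ṁ = 1560 kg/h

Δh = 1.76×(145−-22.1) + 357.0 + 1.17×(175−145) = 686.2 kJ/kg
Q = 297000 W = 297 kJ/s = 1.0692e+06 kJ/h
ṁ = Q/Δh = 1.0692e+06 / 686.2 = 1558.2 kg/h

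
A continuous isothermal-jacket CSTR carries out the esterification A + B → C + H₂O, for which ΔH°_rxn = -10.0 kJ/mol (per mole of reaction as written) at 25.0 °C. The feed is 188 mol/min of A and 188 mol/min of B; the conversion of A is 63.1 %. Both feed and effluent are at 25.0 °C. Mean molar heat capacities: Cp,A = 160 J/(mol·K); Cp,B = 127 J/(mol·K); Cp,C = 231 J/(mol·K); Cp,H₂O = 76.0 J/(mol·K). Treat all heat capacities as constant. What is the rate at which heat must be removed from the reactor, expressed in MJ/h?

Q_out = 71.2 MJ/h

Extent of reaction ξ = 0.631 × 188 = 118.63 mol/min
Reaction term: ξ·ΔH°_rxn = 118.63 × -10.0 = -1186.3 kJ/min
Q = ΔH = -1186.3 kJ/min = -19.771 kW
Heat removed = 71.177 MJ/h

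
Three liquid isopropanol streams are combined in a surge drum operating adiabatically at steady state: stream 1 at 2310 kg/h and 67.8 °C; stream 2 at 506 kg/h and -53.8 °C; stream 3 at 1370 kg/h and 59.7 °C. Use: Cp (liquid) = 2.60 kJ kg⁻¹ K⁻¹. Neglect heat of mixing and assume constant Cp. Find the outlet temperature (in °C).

Energy balance with Q = 0: Σ ṁᵢCp,ᵢ(T_out − Tᵢ) = 0
T_out = Σ ṁᵢCp,ᵢTᵢ / Σ ṁᵢCp,ᵢ
      = 549080 / 10884 = 50.45 °C

T_out = 50.5 °C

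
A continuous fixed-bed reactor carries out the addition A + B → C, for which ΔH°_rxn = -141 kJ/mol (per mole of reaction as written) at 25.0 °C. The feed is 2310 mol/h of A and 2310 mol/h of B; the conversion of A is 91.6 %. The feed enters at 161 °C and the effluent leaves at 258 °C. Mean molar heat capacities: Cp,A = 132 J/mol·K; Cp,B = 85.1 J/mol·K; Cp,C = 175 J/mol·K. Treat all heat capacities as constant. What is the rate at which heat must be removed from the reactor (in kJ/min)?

Extent of reaction ξ = 0.916 × 2310 = 2116 mol/h
Reaction term: ξ·ΔH°_rxn = 2116 × -141 = -298350 kJ/h
Sensible, feed 161→25 °C: -68204 kJ/h
Outlet flows (mol/h): A 194.04, B 194.04, C 2116
Sensible, products 25→258 °C: 96094 kJ/h
Q = ΔH = -270460 kJ/h = -75.128 kW
Heat removed = 4507.7 kJ/min

Q_out = 4510 kJ/min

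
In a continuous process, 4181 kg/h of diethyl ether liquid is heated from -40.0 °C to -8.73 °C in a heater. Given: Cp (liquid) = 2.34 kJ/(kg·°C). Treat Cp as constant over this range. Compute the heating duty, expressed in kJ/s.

Q = 85.0 kJ/s

Q = ṁ·Cp·ΔT = 4181 × 2.34 × (-8.73 − -40.0) = 305930 kJ/h
Converting: 305930 / 3600 s = 84.981 kW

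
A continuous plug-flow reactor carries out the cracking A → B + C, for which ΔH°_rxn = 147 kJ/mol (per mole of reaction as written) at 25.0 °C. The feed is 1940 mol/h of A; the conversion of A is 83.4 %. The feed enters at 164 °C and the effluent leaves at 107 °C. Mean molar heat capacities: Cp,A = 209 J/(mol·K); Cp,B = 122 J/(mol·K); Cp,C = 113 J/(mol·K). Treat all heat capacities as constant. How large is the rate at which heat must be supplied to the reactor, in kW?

Q_in = 60.6 kW

Extent of reaction ξ = 0.834 × 1940 = 1618 mol/h
Reaction term: ξ·ΔH°_rxn = 1618 × 147 = 237840 kJ/h
Sensible, feed 164→25 °C: -56359 kJ/h
Outlet flows (mol/h): A 322.04, B 1618, C 1618
Sensible, products 25→107 °C: 36697 kJ/h
Q = ΔH = 218180 kJ/h = 60.605 kW
Heat supplied = 60.605 kW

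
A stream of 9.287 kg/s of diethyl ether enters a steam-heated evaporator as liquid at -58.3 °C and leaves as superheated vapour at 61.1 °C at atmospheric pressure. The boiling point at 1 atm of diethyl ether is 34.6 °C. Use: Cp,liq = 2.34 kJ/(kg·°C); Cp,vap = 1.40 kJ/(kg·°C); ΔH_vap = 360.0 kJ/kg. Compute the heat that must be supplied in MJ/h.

Q = 20500 MJ/h

liquid -58.3→34.6 °C: 217.39 kJ/kg
vaporisation at 34.6 °C: 360 kJ/kg
vapour 34.6→61.1 °C: 37.1 kJ/kg
Δh = 217.39 + 360 + 37.1 = 614.49 kJ/kg
Q = ṁ·Δh = 9.287 kg/s × 614.49 kJ/kg = 5706.7 kJ/s
|Q| = 5706.7 kW = 20544 MJ/h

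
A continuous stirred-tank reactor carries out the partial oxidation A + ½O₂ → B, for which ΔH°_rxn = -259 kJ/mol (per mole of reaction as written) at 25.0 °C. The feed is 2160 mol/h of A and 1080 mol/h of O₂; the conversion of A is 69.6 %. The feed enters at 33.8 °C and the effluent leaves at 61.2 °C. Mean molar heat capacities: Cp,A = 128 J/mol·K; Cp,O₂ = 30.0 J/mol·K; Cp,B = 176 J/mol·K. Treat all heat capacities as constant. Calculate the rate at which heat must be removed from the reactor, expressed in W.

Extent of reaction ξ = 0.696 × 2160 = 1503.4 mol/h
Reaction term: ξ·ΔH°_rxn = 1503.4 × -259 = -389370 kJ/h
Sensible, feed 33.8→25 °C: -2718.1 kJ/h
Outlet flows (mol/h): A 656.64, O₂ 328.32, B 1503.4
Sensible, products 25→61.2 °C: 12977 kJ/h
Q = ΔH = -379110 kJ/h = -105.31 kW
Heat removed = 105310 W

Q_out = 105000 W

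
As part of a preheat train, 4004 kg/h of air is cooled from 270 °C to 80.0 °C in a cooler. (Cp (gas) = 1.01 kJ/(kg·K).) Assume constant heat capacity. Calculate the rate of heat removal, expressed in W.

Q = ṁ·Cp·ΔT = 4004 × 1.01 × (80.0 − 270) = -768370 kJ/h
Converting: 768370 / 3600 s = 213.44 kW
Cooling duty = 213440 W

Q_c = 213000 W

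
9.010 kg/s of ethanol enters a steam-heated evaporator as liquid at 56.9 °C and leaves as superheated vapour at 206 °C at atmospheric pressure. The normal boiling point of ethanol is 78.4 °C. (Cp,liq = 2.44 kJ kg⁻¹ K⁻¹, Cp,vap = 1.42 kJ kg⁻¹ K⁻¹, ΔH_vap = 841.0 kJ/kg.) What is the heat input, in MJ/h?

Q = 34900 MJ/h

liquid 56.9→78.4 °C: 52.46 kJ/kg
vaporisation at 78.4 °C: 841 kJ/kg
vapour 78.4→206 °C: 181.19 kJ/kg
Δh = 52.46 + 841 + 181.19 = 1074.7 kJ/kg
Q = ṁ·Δh = 9.010 kg/s × 1074.7 kJ/kg = 9682.6 kJ/s
|Q| = 9682.6 kW = 34857 MJ/h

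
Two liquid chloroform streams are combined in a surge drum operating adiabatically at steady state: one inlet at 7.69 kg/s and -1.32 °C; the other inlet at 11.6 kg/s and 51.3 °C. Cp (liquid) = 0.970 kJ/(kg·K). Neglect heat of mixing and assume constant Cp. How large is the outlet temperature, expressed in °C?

T_out = 30.3 °C

Energy balance with Q = 0: Σ ṁᵢCp,ᵢ(T_out − Tᵢ) = 0
T_out = Σ ṁᵢCp,ᵢTᵢ / Σ ṁᵢCp,ᵢ
      = 567.38 / 18.711 = 30.323 °C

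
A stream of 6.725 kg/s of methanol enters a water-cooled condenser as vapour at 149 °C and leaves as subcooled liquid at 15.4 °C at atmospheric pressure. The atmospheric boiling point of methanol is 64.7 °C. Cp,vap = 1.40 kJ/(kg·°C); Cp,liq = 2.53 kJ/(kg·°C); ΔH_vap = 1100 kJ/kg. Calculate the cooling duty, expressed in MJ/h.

vapour 149→64.7 °C: -118.02 kJ/kg
condensation at 64.7 °C: -1100 kJ/kg
liquid 64.7→15.4 °C: -124.73 kJ/kg
Δh = -118.02 + -1100 + -124.73 = -1342.7 kJ/kg
Q = ṁ·Δh = 6.725 kg/s × -1342.7 kJ/kg = -9030 kJ/s
|Q| = 9030 kW = 32508 MJ/h

Q_c = 32500 MJ/h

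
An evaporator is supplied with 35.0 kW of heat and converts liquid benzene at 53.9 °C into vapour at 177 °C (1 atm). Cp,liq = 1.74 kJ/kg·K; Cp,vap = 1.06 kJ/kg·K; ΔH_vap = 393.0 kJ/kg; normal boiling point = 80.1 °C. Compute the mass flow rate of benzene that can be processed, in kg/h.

ṁ = 233 kg/h

Δh = 1.74×(80.1−53.9) + 393.0 + 1.06×(177−80.1) = 541.3 kJ/kg
Q = 35.0 kW = 35 kJ/s = 126000 kJ/h
ṁ = Q/Δh = 126000 / 541.3 = 232.77 kg/h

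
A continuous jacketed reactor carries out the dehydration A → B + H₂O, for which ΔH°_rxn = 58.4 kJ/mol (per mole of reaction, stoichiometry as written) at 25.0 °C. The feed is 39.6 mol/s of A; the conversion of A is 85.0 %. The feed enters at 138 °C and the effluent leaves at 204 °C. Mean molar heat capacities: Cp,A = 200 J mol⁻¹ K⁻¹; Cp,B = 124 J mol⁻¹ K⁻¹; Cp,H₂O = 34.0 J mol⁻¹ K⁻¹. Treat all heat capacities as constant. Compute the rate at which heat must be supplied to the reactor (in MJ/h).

Q_in = 8050 MJ/h

Extent of reaction ξ = 0.850 × 39.6 = 33.66 mol/s
Reaction term: ξ·ΔH°_rxn = 33.66 × 58.4 = 1965.7 kJ/s
Sensible, feed 138→25 °C: -894.96 kJ/s
Outlet flows (mol/s): A 5.94, B 33.66, H₂O 33.66
Sensible, products 25→204 °C: 1164.6 kJ/s
Q = ΔH = 2235.4 kJ/s = 2235.4 kW
Heat supplied = 8047.5 MJ/h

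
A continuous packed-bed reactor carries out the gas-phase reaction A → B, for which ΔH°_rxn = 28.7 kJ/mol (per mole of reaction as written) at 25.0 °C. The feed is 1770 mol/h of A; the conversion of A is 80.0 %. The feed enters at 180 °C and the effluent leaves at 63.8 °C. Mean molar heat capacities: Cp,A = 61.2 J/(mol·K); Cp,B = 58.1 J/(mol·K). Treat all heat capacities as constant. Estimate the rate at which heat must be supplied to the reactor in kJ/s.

Extent of reaction ξ = 0.800 × 1770 = 1416 mol/h
Reaction term: ξ·ΔH°_rxn = 1416 × 28.7 = 40639 kJ/h
Sensible, feed 180→25 °C: -16790 kJ/h
Outlet flows (mol/h): A 354, B 1416
Sensible, products 25→63.8 °C: 4032.7 kJ/h
Q = ΔH = 27882 kJ/h = 7.7449 kW
Heat supplied = 7.7449 kJ/s

Q_in = 7.74 kJ/s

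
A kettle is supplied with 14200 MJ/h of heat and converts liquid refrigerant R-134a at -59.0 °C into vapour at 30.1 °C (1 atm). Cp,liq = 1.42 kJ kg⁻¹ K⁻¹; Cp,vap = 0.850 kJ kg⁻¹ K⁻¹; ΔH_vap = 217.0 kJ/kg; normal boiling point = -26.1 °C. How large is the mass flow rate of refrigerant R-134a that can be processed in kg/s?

Δh = 1.42×(-26.1−-59.0) + 217.0 + 0.850×(30.1−-26.1) = 311.49 kJ/kg
Q = 14200 MJ/h = 3944.4 kJ/s = 3944.4 kJ/s
ṁ = Q/Δh = 3944.4 / 311.49 = 12.663 kg/s

ṁ = 12.7 kg/s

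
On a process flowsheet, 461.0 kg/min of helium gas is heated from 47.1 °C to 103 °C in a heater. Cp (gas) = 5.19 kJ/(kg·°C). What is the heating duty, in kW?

Q = ṁ·Cp·ΔT = 461.0 × 5.19 × (103 − 47.1) = 133750 kJ/min
Converting: 133750 / 60 s = 2229.1 kW

Q = 2230 kW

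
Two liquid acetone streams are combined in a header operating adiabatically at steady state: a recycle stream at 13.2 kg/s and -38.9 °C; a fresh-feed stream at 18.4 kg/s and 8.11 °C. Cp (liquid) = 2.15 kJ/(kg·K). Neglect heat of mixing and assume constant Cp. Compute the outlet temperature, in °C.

Energy balance with Q = 0: Σ ṁᵢCp,ᵢ(T_out − Tᵢ) = 0
Σ ṁᵢCp,ᵢTᵢ = 13.2×2.15×-38.9 + 18.4×2.15×8.11 = -783.15
Σ ṁᵢCp,ᵢ = 13.2×2.15 + 18.4×2.15 = 67.94
T_out = -783.15 / 67.94 = -11.527 °C

T_out = -11.5 °C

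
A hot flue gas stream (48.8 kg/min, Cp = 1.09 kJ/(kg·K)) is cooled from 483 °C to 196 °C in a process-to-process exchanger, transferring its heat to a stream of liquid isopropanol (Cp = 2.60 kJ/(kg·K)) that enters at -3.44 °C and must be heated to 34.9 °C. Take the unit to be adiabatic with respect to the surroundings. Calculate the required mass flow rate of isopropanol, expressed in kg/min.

Heat released by hot stream: Q = 48.8 × 1.09 × (483 − 196) = 15266 kJ/min
Energy balance on cold side (adiabatic exchanger): Q = ṁ_c·Cp_c·(T_c,out − T_c,in)
ṁ_c = 15266 / [2.60 × (34.9 − -3.44)] = 153.14 kg/min

ṁ_c = 153 kg/min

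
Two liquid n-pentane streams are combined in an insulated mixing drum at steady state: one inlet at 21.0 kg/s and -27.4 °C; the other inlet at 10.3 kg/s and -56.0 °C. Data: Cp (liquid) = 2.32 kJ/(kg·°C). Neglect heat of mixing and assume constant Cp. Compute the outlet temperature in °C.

Adiabatic, steady state ⇒ Σ ṁᵢCp,ᵢ(T_out − Tᵢ) = 0
Σ ṁᵢCp,ᵢTᵢ = 21.0×2.32×-27.4 + 10.3×2.32×-56.0 = -2673.1
Σ ṁᵢCp,ᵢ = 21.0×2.32 + 10.3×2.32 = 72.616
T_out = -2673.1 / 72.616 = -36.812 °C

T_out = -36.8 °C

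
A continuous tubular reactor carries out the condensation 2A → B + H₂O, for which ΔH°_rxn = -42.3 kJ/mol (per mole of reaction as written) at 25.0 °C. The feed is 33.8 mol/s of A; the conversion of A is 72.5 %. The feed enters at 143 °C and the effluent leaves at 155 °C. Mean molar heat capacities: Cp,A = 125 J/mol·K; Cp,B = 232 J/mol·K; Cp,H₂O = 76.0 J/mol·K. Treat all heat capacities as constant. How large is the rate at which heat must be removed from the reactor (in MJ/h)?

Q_out = 1350 MJ/h

Extent of reaction ξ = 0.725 × 33.8 / 2 = 12.252 mol/s
Reaction term: ξ·ΔH°_rxn = 12.252 × -42.3 = -518.28 kJ/s
Sensible, feed 143→25 °C: -498.55 kJ/s
Outlet flows (mol/s): A 9.295, B 12.252, H₂O 12.252
Sensible, products 25→155 °C: 641.63 kJ/s
Q = ΔH = -375.2 kJ/s = -375.2 kW
Heat removed = 1350.7 MJ/h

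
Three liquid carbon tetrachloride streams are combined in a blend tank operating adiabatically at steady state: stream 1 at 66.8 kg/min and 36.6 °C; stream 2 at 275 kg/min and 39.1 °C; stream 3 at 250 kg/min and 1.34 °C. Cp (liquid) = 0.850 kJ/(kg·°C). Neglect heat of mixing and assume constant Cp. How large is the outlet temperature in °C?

Energy balance with Q = 0: Σ ṁᵢCp,ᵢ(T_out − Tᵢ) = 0
T_out = Σ ṁᵢCp,ᵢTᵢ / Σ ṁᵢCp,ᵢ
      = 11503 / 503.03 = 22.866 °C

T_out = 22.9 °C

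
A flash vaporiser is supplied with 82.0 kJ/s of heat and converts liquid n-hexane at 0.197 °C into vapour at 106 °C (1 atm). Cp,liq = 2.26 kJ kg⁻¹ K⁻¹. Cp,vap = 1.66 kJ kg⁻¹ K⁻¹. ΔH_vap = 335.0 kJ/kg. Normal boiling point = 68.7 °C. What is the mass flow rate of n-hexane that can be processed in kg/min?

ṁ = 8.92 kg/min

Δh = 2.26×(68.7−0.197) + 335.0 + 1.66×(106−68.7) = 551.73 kJ/kg
Q = 82.0 kJ/s = 82 kJ/s = 4920 kJ/min
ṁ = Q/Δh = 4920 / 551.73 = 8.9173 kg/min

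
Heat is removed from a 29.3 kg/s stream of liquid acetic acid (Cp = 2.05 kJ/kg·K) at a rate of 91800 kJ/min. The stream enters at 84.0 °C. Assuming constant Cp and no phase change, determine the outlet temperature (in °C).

Q = 91800 kJ/min = 1530 kJ/s
ΔT = Q/(ṁ·Cp) = 1530/(29.3×2.05) = 25.472 K
T_out = 84.0 − 25.472 = 58.528 °C

T_out = 58.5 °C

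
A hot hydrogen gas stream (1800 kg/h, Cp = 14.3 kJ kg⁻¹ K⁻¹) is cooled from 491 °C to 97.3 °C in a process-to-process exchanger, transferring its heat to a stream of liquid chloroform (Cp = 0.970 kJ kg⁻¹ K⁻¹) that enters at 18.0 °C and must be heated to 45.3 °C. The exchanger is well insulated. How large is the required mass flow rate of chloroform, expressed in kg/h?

ṁ_c = 383000 kg/h

Heat released by hot stream: Q = 1800 × 14.3 × (491 − 97.3) = 1.0134e+07 kJ/h
Energy balance on cold side (adiabatic exchanger): Q = ṁ_c·Cp_c·(T_c,out − T_c,in)
ṁ_c = 1.0134e+07 / [0.970 × (45.3 − 18.0)] = 382680 kg/h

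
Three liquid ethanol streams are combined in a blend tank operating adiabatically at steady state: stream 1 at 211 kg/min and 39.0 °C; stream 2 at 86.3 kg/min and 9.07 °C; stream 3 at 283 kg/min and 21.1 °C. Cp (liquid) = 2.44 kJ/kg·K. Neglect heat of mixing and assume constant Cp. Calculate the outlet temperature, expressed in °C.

T_out = 25.8 °C

Energy balance with Q = 0: Σ ṁᵢCp,ᵢ(T_out − Tᵢ) = 0
T_out = Σ ṁᵢCp,ᵢTᵢ / Σ ṁᵢCp,ᵢ
      = 36559 / 1415.9 = 25.819 °C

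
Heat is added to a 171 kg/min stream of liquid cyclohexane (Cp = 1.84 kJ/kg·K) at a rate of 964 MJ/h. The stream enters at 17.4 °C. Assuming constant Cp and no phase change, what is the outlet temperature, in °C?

Q = 964 MJ/h = 16067 kJ/min
ΔT = Q/(ṁ·Cp) = 16067/(171×1.84) = 51.064 K
T_out = 17.4 + 51.064 = 68.464 °C

T_out = 68.5 °C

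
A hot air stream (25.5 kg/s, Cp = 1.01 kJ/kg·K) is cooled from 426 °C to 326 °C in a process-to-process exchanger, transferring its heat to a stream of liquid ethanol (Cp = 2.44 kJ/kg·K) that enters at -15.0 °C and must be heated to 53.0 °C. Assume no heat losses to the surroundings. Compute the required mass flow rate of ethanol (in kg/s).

ṁ_c = 15.5 kg/s

Heat released by hot stream: Q = 25.5 × 1.01 × (426 − 326) = 2575.5 kJ/s
Energy balance on cold side (adiabatic exchanger): Q = ṁ_c·Cp_c·(T_c,out − T_c,in)
ṁ_c = 2575.5 / [2.44 × (53.0 − -15.0)] = 15.523 kg/s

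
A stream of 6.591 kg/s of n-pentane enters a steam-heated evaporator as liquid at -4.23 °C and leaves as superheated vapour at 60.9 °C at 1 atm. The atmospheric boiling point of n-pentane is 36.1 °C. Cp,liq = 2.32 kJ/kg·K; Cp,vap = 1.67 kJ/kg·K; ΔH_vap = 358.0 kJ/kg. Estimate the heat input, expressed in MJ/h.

liquid -4.23→36.1 °C: 93.566 kJ/kg
vaporisation at 36.1 °C: 358 kJ/kg
vapour 36.1→60.9 °C: 41.416 kJ/kg
Δh = 93.566 + 358 + 41.416 = 492.98 kJ/kg
Q = ṁ·Δh = 6.591 kg/s × 492.98 kJ/kg = 3249.2 kJ/s
|Q| = 3249.2 kW = 11697 MJ/h

Q = 11700 MJ/h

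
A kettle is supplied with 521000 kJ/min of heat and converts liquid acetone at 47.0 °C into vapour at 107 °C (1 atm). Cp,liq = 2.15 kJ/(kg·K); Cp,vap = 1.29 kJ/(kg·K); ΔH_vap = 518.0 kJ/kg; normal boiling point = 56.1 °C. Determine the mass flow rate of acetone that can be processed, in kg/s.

Δh = 2.15×(56.1−47.0) + 518.0 + 1.29×(107−56.1) = 603.23 kJ/kg
Q = 521000 kJ/min = 8683.3 kJ/s = 8683.3 kJ/s
ṁ = Q/Δh = 8683.3 / 603.23 = 14.395 kg/s

ṁ = 14.4 kg/s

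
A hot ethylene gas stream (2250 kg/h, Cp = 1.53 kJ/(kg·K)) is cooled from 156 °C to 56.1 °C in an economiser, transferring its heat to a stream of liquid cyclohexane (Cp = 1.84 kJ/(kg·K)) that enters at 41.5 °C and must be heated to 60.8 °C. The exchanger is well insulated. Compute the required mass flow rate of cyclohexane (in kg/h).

ṁ_c = 9680 kg/h

Heat released by hot stream: Q = 2250 × 1.53 × (156 − 56.1) = 343910 kJ/h
Energy balance on cold side (adiabatic exchanger): Q = ṁ_c·Cp_c·(T_c,out − T_c,in)
ṁ_c = 343910 / [1.84 × (60.8 − 41.5)] = 9684.2 kg/h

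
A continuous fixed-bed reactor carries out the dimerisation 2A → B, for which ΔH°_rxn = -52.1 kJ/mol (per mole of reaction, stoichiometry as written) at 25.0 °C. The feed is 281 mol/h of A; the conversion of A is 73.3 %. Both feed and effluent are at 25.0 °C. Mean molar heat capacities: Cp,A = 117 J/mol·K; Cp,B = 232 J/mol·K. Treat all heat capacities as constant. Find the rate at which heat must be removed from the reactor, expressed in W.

Q_out = 1490 W

Extent of reaction ξ = 0.733 × 281 / 2 = 102.99 mol/h
Reaction term: ξ·ΔH°_rxn = 102.99 × -52.1 = -5365.6 kJ/h
Q = ΔH = -5365.6 kJ/h = -1.4904 kW
Heat removed = 1490.4 W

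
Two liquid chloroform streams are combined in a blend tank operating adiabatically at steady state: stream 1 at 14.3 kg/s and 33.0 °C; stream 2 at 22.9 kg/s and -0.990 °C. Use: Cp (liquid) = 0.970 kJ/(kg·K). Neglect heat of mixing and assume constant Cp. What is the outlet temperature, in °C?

T_out = 12.1 °C

No heat crosses the boundary, so H_out = H_in.
Σ ṁᵢCp,ᵢTᵢ = 14.3×0.970×33.0 + 22.9×0.970×-0.990 = 435.75
Σ ṁᵢCp,ᵢ = 14.3×0.970 + 22.9×0.970 = 36.084
T_out = 435.75 / 36.084 = 12.076 °C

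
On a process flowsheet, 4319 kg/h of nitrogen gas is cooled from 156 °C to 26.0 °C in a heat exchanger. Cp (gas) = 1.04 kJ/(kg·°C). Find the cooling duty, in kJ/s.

Q = ṁ·Cp·ΔT = 4319 × 1.04 × (26.0 − 156) = -583930 kJ/h
Converting: 583930 / 3600 s = 162.2 kW

Q_c = 162 kJ/s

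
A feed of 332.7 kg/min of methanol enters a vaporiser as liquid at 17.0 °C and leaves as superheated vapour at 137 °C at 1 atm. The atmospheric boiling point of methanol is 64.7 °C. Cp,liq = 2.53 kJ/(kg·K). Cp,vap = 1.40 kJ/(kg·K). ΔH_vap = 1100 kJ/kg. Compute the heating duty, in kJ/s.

Q = 7330 kJ/s

liquid 17.0→64.7 °C: 120.68 kJ/kg
vaporisation at 64.7 °C: 1100 kJ/kg
vapour 64.7→137 °C: 101.22 kJ/kg
Δh = 120.68 + 1100 + 101.22 = 1321.9 kJ/kg
Q = ṁ·Δh = 332.7 kg/min × 1321.9 kJ/kg = 439800 kJ/min
|Q| = 7329.9 kW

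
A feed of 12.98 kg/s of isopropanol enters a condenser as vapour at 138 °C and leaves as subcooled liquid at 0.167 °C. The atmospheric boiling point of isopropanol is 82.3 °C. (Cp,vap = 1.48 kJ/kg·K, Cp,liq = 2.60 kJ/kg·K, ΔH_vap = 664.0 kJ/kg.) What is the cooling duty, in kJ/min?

vapour 138→82.3 °C: -82.436 kJ/kg
condensation at 82.3 °C: -664 kJ/kg
liquid 82.3→0.167 °C: -213.55 kJ/kg
Δh = -82.436 + -664 + -213.55 = -959.98 kJ/kg
Q = ṁ·Δh = 12.98 kg/s × -959.98 kJ/kg = -12461 kJ/s
|Q| = 12461 kW = 747630 kJ/min

Q_c = 748000 kJ/min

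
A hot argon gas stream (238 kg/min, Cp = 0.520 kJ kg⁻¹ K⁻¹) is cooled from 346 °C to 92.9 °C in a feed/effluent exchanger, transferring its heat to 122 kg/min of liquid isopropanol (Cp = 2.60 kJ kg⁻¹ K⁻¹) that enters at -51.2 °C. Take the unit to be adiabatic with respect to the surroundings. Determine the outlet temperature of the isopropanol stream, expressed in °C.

Heat released by hot stream: Q = 238 × 0.520 × (346 − 92.9) = 31324 kJ/min
Energy balance on cold side (adiabatic exchanger): Q = ṁ_c·Cp_c·(T_c,out − T_c,in)
T_c,out = -51.2 + 31324/(122 × 2.60) = 47.55 °C

T_c,out = 47.6 °C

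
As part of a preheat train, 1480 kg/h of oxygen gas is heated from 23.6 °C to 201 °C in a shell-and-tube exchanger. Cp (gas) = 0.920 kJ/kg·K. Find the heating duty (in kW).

Q = ṁ·Cp·ΔT = 1480 × 0.920 × (201 − 23.6) = 241550 kJ/h
Converting: 241550 / 3600 s = 67.097 kW

Q = 67.1 kW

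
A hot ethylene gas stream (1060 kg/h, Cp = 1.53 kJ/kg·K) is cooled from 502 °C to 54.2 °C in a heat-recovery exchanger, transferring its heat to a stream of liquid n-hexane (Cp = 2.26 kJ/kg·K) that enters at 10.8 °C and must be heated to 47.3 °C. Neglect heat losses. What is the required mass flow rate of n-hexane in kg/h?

ṁ_c = 8800 kg/h

Heat released by hot stream: Q = 1060 × 1.53 × (502 − 54.2) = 726240 kJ/h
Energy balance on cold side (adiabatic exchanger): Q = ṁ_c·Cp_c·(T_c,out − T_c,in)
ṁ_c = 726240 / [2.26 × (47.3 − 10.8)] = 8804 kg/h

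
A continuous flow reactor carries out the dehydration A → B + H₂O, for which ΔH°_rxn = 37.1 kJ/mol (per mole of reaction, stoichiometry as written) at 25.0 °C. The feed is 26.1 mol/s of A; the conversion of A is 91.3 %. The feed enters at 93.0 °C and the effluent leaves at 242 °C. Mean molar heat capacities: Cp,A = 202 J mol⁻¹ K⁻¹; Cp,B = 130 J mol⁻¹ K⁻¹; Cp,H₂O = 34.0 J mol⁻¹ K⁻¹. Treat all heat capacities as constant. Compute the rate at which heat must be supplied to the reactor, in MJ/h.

Extent of reaction ξ = 0.913 × 26.1 = 23.829 mol/s
Reaction term: ξ·ΔH°_rxn = 23.829 × 37.1 = 884.07 kJ/s
Sensible, feed 93.0→25 °C: -358.51 kJ/s
Outlet flows (mol/s): A 2.2707, B 23.829, H₂O 23.829
Sensible, products 25→242 °C: 947.57 kJ/s
Q = ΔH = 1473.1 kJ/s = 1473.1 kW
Heat supplied = 5303.3 MJ/h

Q_in = 5300 MJ/h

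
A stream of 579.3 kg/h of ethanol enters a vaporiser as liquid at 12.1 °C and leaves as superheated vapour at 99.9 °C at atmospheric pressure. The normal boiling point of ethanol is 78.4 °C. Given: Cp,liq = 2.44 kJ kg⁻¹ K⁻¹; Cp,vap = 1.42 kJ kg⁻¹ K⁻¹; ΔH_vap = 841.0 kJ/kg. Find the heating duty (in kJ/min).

Q = 9980 kJ/min

liquid 12.1→78.4 °C: 161.77 kJ/kg
vaporisation at 78.4 °C: 841 kJ/kg
vapour 78.4→99.9 °C: 30.53 kJ/kg
Δh = 161.77 + 841 + 30.53 = 1033.3 kJ/kg
Q = ṁ·Δh = 579.3 kg/h × 1033.3 kJ/kg = 598590 kJ/h
|Q| = 166.28 kW = 9976.5 kJ/min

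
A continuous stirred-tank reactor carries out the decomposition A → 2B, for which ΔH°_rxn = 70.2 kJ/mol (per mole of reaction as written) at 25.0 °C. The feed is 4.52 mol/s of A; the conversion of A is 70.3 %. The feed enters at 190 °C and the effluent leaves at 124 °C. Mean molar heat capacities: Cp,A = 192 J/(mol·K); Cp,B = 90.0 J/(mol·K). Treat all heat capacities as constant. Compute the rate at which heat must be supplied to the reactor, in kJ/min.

Q_in = 9720 kJ/min

Extent of reaction ξ = 0.703 × 4.52 = 3.1776 mol/s
Reaction term: ξ·ΔH°_rxn = 3.1776 × 70.2 = 223.06 kJ/s
Sensible, feed 190→25 °C: -143.19 kJ/s
Outlet flows (mol/s): A 1.3424, B 6.3551
Sensible, products 25→124 °C: 82.141 kJ/s
Q = ΔH = 162.01 kJ/s = 162.01 kW
Heat supplied = 9720.7 kJ/min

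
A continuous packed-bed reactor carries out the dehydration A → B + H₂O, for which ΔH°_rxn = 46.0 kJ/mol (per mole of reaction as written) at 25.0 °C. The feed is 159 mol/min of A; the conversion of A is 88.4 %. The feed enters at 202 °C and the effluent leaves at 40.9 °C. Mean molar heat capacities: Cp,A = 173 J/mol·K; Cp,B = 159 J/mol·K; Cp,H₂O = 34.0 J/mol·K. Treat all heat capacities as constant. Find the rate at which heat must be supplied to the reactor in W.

Extent of reaction ξ = 0.884 × 159 = 140.56 mol/min
Reaction term: ξ·ΔH°_rxn = 140.56 × 46.0 = 6465.6 kJ/min
Sensible, feed 202→25 °C: -4868.7 kJ/min
Outlet flows (mol/min): A 18.444, B 140.56, H₂O 140.56
Sensible, products 25→40.9 °C: 482.06 kJ/min
Q = ΔH = 2078.9 kJ/min = 34.648 kW
Heat supplied = 34648 W

Q_in = 34600 W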